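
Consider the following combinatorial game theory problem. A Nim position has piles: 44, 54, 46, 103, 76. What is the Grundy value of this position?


We need the XOR (exclusive or) of all pile sizes.
After XOR-ing pile 1 (size 44): 0 XOR 44 = 44
After XOR-ing pile 2 (size 54): 44 XOR 54 = 26
After XOR-ing pile 3 (size 46): 26 XOR 46 = 52
After XOR-ing pile 4 (size 103): 52 XOR 103 = 83
After XOR-ing pile 5 (size 76): 83 XOR 76 = 31
The Nim-value of this position is 31.

31


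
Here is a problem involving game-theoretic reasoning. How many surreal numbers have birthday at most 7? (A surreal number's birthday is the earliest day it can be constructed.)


Day 0: {|} = 0 is born. Count = 1.
Day n: the number of surreal numbers born by day n is 2^(n+1) - 1.
By day 0: 2^1 - 1 = 1
By day 1: 2^2 - 1 = 3
By day 2: 2^3 - 1 = 7
By day 3: 2^4 - 1 = 15
By day 4: 2^5 - 1 = 31
By day 5: 2^6 - 1 = 63
By day 6: 2^7 - 1 = 127
By day 7: 2^8 - 1 = 255
By day 7: 255 surreal numbers.

255


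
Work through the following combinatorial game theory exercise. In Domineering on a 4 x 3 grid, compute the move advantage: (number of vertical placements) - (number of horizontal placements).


Board is 4 x 3 (rows x cols).
Left (vertical) placements: (rows-1) * cols = 3 * 3 = 9
Right (horizontal) placements: rows * (cols-1) = 4 * 2 = 8
Advantage = Left - Right = 9 - 8 = 1

1


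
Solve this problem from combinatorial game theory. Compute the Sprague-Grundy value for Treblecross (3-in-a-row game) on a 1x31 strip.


Treblecross: place X on empty cells; 3-in-a-row wins.
Playing within two cells of an existing X lets the opponent win at once, so sensible play treats the cells i-2..i+2 around each X as dead. The player left with no safe cell loses, so this is a normal-play take-away game on strips of safe cells.
Placing X at cell i (0-indexed) of a strip of k safe cells leaves independent strips of sizes max(0, i-2) and max(0, k-i-3). Hence G(k) = mex{ G(max(0,i-2)) XOR G(max(0,k-i-3)) : 0 <= i < k }, with G(0) = 0.
G(1): splits (0,0):0^0=0 -> mex({0}) = 1
G(2): splits (0,0):0^0=0 -> mex({0}) = 1
G(3): splits (0,0):0^0=0 -> mex({0}) = 1
G(4): splits (0,1):0^1=1 (0,0):0^0=0 -> mex({0, 1}) = 2
G(5): splits (0,2):0^1=1 (0,1):0^1=1 (0,0):0^0=0 -> mex({0, 1}) = 2
G(6) = mex({1}) = 0
G(7) = mex({0, 1, 2}) = 3
G(8) = mex({0, 1, 2}) = 3
G(9) = mex({0, 2}) = 1
G(10) = mex({0, 2, 3}) = 1
G(11) = mex({0, 3}) = 1
G(12) = mex({1, 3}) = 0
G(13) = mex({0, 1, 2, 3}) = 4
G(14) = mex({0, 1, 2}) = 3
G(15) = mex({0, 1, 2}) = 3
G(16) = mex({0, 1, 2, 4}) = 3
G(17) = mex({0, 1, 3, 4}) = 2
G(18) = mex({0, 1, 3, 4}) = 2
G(19) = mex({0, 1, 3, 5}) = 2
G(20) = mex({0, 1, 2, 3, 5}) = 4
G(21) = mex({0, 1, 2, 3, 5}) = 4
G(22) = mex({1, 2, 6}) = 0
G(23) = mex({0, 1, 2, 3, 4, 6}) = 5
G(24) = mex({0, 1, 2, 3, 4}) = 5
G(25) = mex({0, 1, 3, 4, 7}) = 2
G(26) = mex({0, 1, 3, 4, 5, 7}) = 2
G(27) = mex({0, 1, 3, 5}) = 2
G(28) = mex({0, 1, 2, 5}) = 3
G(29) = mex({0, 1, 2, 4, 5, 6}) = 3
G(30) = mex({1, 2, 4, 6}) = 0
G(31) = mex({0, 1, 2, 3, 4, 6}) = 5
Therefore G(31) = 5.

5


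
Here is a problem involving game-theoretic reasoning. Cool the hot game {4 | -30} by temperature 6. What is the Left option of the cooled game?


Original game: {4 | -30} (a switch {a | b} with a > b).
Cooling by t (for t below the temperature (a - b)/2 = 17) taxes each move by t: {a | b} cooled by t is {a - t | b + t}.
Cooling amount: t = 6
Cooled Left option: 4 - 6 = -2
Cooled Right option: -30 + 6 = -24
Cooled game: {-2 | -24}
Left option = -2

-2


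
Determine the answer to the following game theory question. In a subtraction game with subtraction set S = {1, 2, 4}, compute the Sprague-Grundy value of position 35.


The subtraction set is S = {1, 2, 4}.
G(k) = mex{ G(k - s) : s in S, s <= k }. We compute iteratively: G(0) = 0.
G(1) = mex({0}) = 1
G(2) = mex({0, 1}) = 2
G(3) = mex({1, 2}) = 0
G(4) = mex({0, 2}) = 1
G(5) = mex({0, 1}) = 2
G(6) = mex({1, 2}) = 0
Observe that G(3)..G(6) = 0, 1, 2, 0 repeats G(0)..G(3) = 0, 1, 2, 0.
For k >= max(S) = 4, G(k) is determined by the previous 4 values G(k-4)..G(k-1); a window of 4 consecutive values has recurred shifted by 3, so by induction G(k + 3) = G(k) for all k >= 0: the sequence is periodic from the start with period 3.
One period: G(0..2) = 0, 1, 2.
35 mod 3 = 2, so G(35) = G(2) = 2.

2


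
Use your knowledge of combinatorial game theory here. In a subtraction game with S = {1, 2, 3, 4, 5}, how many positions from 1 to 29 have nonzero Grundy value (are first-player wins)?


Subtraction set S = {1, 2, 3, 4, 5}, so G(n) = n mod 6.
G(n) = 0 when n is a multiple of 6.
Multiples of 6 in [1, 29]: 4
N-positions (nonzero Grundy) = 29 - 4 = 25

25


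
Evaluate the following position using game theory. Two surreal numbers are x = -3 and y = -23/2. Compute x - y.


x = -3, y = -23/2
Converting to common denominator: 2
x = -6/2, y = -23/2
x - y = -3 - -23/2 = 17/2

17/2


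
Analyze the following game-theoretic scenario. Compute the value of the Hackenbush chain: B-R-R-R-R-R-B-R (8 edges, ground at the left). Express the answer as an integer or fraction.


Edges (from ground): B-R-R-R-R-R-B-R
By Berlekamp's sign-expansion rule, a Blue-Red Hackenbush stalk has the value of the surreal number whose sign sequence is the edge sequence with B -> + and R -> -.
Sign sequence: +-----+-
Trace the sign expansion in the surreal number tree, starting from 0:
Edge 1: B (sign +) -> bounds (0, +inf), value = 1
Edge 2: R (sign -) -> bounds (0, 1), value = 1/2
Edge 3: R (sign -) -> bounds (0, 1/2), value = 1/4
Edge 4: R (sign -) -> bounds (0, 1/4), value = 1/8
Edge 5: R (sign -) -> bounds (0, 1/8), value = 1/16
Edge 6: R (sign -) -> bounds (0, 1/16), value = 1/32
Edge 7: B (sign +) -> bounds (1/32, 1/16), value = 3/64
Edge 8: R (sign -) -> bounds (1/32, 3/64), value = 5/128
Game value = 5/128

5/128


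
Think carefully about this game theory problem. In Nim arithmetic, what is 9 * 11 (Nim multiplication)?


Nim multiplication is bilinear over XOR: (u XOR v) * w = (u*w) XOR (v*w).
So we split each operand into its bit components and XOR the pairwise Nim products.
9 = 1 + 8 (as XOR of powers of 2).
11 = 1 + 2 + 8 (as XOR of powers of 2).
Using the standard Nim-product table on single bits:
  2*2 = 3,   2*4 = 8,   2*8 = 12,
  4*4 = 6,   4*8 = 11,  8*8 = 13,
and  1*x = x (identity), k*l = l*k (commutative).
Pairwise Nim products:
  1 * 1 = 1
  1 * 2 = 2
  1 * 8 = 8
  8 * 1 = 8
  8 * 2 = 12
  8 * 8 = 13
XOR them: 1 XOR 2 XOR 8 XOR 8 XOR 12 XOR 13 = 2.
Result: 9 * 11 = 2 (in Nim).

2


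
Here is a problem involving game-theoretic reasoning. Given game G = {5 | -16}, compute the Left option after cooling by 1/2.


Original game: {5 | -16} (a switch {a | b} with a > b).
Cooling by t (for t below the temperature (a - b)/2 = 21/2) taxes each move by t: {a | b} cooled by t is {a - t | b + t}.
Cooling amount: t = 1/2
Cooled Left option: 5 - 1/2 = 9/2
Cooled Right option: -16 + 1/2 = -31/2
Cooled game: {9/2 | -31/2}
Left option = 9/2

9/2


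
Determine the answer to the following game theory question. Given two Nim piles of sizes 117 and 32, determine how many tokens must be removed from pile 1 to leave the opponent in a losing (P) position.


Piles: 117 and 32
Current XOR: 117 XOR 32 = 85 (non-zero, so this is an N-position).
To make the XOR zero, we need to find a move that balances the piles.
For pile 1 (size 117): target = 117 XOR 85 = 32
We reduce pile 1 from 117 to 32.
Tokens removed: 117 - 32 = 85
Verification: 32 XOR 32 = 0

85


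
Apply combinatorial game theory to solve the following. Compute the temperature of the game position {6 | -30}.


The game is {6 | -30}, a switch {a | b} with numbers a > b.
Cooling {a | b} by t gives {a - t | b + t}, which stops being hot when a - t = b + t, i.e. at t = (a - b)/2. So the temperature of a switch is (a - b)/2.
Temperature = (Left option - Right option) / 2
= (6 - (-30)) / 2
= 36 / 2
= 18

18


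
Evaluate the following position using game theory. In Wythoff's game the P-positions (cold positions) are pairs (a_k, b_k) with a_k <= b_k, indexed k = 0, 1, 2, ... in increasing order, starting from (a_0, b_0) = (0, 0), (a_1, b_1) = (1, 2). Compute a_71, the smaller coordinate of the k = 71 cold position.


By Wythoff's theorem, a_k = floor(k * phi) and b_k = floor(k * phi^2) = a_k + k, where phi = (1 + sqrt(5))/2 is the golden ratio.
phi = (1 + sqrt(5))/2 = 1.618034
k = 71
k * phi = 71 * 1.618034 = 114.880413
a_71 = floor(k * phi) = 114

114


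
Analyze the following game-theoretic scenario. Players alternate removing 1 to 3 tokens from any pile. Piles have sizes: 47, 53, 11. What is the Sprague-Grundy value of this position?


Subtraction set: {1, 2, 3}
For this subtraction set, G(n) = n mod 4 (period = max + 1 = 4).
Pile 1 (size 47): G(47) = 47 mod 4 = 3
Pile 2 (size 53): G(53) = 53 mod 4 = 1
Pile 3 (size 11): G(11) = 11 mod 4 = 3
Total Grundy value = XOR of all: 3 XOR 1 XOR 3 = 1

1


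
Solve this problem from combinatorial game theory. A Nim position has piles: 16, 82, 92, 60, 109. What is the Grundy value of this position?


We need the XOR (exclusive or) of all pile sizes.
After XOR-ing pile 1 (size 16): 0 XOR 16 = 16
After XOR-ing pile 2 (size 82): 16 XOR 82 = 66
After XOR-ing pile 3 (size 92): 66 XOR 92 = 30
After XOR-ing pile 4 (size 60): 30 XOR 60 = 34
After XOR-ing pile 5 (size 109): 34 XOR 109 = 79
The Nim-value of this position is 79.

79


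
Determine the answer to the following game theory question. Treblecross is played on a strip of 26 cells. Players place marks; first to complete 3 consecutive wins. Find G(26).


Treblecross: place X on empty cells; 3-in-a-row wins.
Playing within two cells of an existing X lets the opponent win at once, so sensible play treats the cells i-2..i+2 around each X as dead. The player left with no safe cell loses, so this is a normal-play take-away game on strips of safe cells.
Placing X at cell i (0-indexed) of a strip of k safe cells leaves independent strips of sizes max(0, i-2) and max(0, k-i-3). Hence G(k) = mex{ G(max(0,i-2)) XOR G(max(0,k-i-3)) : 0 <= i < k }, with G(0) = 0.
G(1): splits (0,0):0^0=0 -> mex({0}) = 1
G(2): splits (0,0):0^0=0 -> mex({0}) = 1
G(3): splits (0,0):0^0=0 -> mex({0}) = 1
G(4): splits (0,1):0^1=1 (0,0):0^0=0 -> mex({0, 1}) = 2
G(5): splits (0,2):0^1=1 (0,1):0^1=1 (0,0):0^0=0 -> mex({0, 1}) = 2
G(6) = mex({1}) = 0
G(7) = mex({0, 1, 2}) = 3
G(8) = mex({0, 1, 2}) = 3
G(9) = mex({0, 2}) = 1
G(10) = mex({0, 2, 3}) = 1
G(11) = mex({0, 3}) = 1
G(12) = mex({1, 3}) = 0
G(13) = mex({0, 1, 2, 3}) = 4
G(14) = mex({0, 1, 2}) = 3
G(15) = mex({0, 1, 2}) = 3
G(16) = mex({0, 1, 2, 4}) = 3
G(17) = mex({0, 1, 3, 4}) = 2
G(18) = mex({0, 1, 3, 4}) = 2
G(19) = mex({0, 1, 3, 5}) = 2
G(20) = mex({0, 1, 2, 3, 5}) = 4
G(21) = mex({0, 1, 2, 3, 5}) = 4
G(22) = mex({1, 2, 6}) = 0
G(23) = mex({0, 1, 2, 3, 4, 6}) = 5
G(24) = mex({0, 1, 2, 3, 4}) = 5
G(25) = mex({0, 1, 3, 4, 7}) = 2
G(26) = mex({0, 1, 3, 4, 5, 7}) = 2
Therefore G(26) = 2.

2


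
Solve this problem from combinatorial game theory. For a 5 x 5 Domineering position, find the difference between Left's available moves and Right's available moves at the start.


Board is 5 x 5 (rows x cols).
Left (vertical) placements: (rows-1) * cols = 4 * 5 = 20
Right (horizontal) placements: rows * (cols-1) = 5 * 4 = 20
Advantage = Left - Right = 20 - 20 = 0

0


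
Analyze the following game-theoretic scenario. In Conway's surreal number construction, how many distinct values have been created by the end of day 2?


Day 0: {|} = 0 is born. Count = 1.
Day n: the number of surreal numbers born by day n is 2^(n+1) - 1.
By day 0: 2^1 - 1 = 1
By day 1: 2^2 - 1 = 3
By day 2: 2^3 - 1 = 7
By day 2: 7 surreal numbers.

7


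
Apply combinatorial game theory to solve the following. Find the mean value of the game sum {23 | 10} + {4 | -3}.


G1 = {23 | 10}, G2 = {4 | -3}
Each is a switch {a | b} with numbers a > b; its mean value is (a + b)/2, and mean value is additive over game sums: m(G1 + G2) = m(G1) + m(G2).
Mean of G1 = (23 + (10))/2 = 33/2 = 33/2
Mean of G2 = (4 + (-3))/2 = 1/2 = 1/2
Mean of G1 + G2 = 33/2 + 1/2 = 17

17


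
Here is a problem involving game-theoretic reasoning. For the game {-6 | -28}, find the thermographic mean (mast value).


Game = {-6 | -28}, a switch {a | b} with numbers a > b.
Its thermograph has left wall a - t and right wall b + t, which meet at t = (a - b)/2, where both equal (a + b)/2. So the mast (mean value) is at (a + b)/2.
Mean = (-6 + (-28))/2 = -34/2 = -17

-17


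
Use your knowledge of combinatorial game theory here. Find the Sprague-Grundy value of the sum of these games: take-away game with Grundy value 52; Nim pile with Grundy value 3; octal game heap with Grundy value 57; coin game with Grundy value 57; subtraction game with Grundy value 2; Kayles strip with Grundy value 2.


By the Sprague-Grundy theorem, the Grundy value of a sum of games is the XOR of individual Grundy values.
take-away game: Grundy value = 52. Running XOR: 0 XOR 52 = 52
Nim pile: Grundy value = 3. Running XOR: 52 XOR 3 = 55
octal game heap: Grundy value = 57. Running XOR: 55 XOR 57 = 14
coin game: Grundy value = 57. Running XOR: 14 XOR 57 = 55
subtraction game: Grundy value = 2. Running XOR: 55 XOR 2 = 53
Kayles strip: Grundy value = 2. Running XOR: 53 XOR 2 = 55
The combined Grundy value is 55.

55


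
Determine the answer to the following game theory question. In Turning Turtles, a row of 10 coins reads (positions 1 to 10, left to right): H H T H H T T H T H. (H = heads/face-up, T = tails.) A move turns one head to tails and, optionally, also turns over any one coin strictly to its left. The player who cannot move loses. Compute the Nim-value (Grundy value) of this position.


Coins: H H T H H T T H T H
Key fact: a single head at position k behaves exactly like a Nim heap of size k (turning it to T and optionally flipping a coin at j < k corresponds to moving the heap from k to j, or to 0), and heads combine as a disjunctive sum (two heads at the same place would cancel, matching j XOR j = 0). So the Nim-value is the XOR of the 1-indexed positions of the heads.
Face-up positions (1-indexed): [1, 2, 4, 5, 8, 10]
XOR 0 with 1: 0 XOR 1 = 1
XOR 1 with 2: 1 XOR 2 = 3
XOR 3 with 4: 3 XOR 4 = 7
XOR 7 with 5: 7 XOR 5 = 2
XOR 2 with 8: 2 XOR 8 = 10
XOR 10 with 10: 10 XOR 10 = 0
Nim-value = 0

0


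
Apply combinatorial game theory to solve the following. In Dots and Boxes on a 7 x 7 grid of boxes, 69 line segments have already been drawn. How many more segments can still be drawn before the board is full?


Grid: 7 x 7 boxes, i.e. 8 rows and 8 columns of dots.
Horizontal edges: (rows + 1) * cols = 8 * 7 = 56
Vertical edges: rows * (cols + 1) = 7 * 8 = 56
Total edges: 56 + 56 = 112
Edges drawn: 69
Remaining: 112 - 69 = 43

43


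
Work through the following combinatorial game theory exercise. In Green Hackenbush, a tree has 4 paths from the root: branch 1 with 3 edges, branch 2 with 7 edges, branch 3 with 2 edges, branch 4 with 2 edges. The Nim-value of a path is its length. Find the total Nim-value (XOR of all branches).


The tree has 4 branches from the ground vertex.
In Green Hackenbush, the Nim-value of a simple path of length k is k.
Branch 1: length 3, Nim-value = 3
Branch 2: length 7, Nim-value = 7
Branch 3: length 2, Nim-value = 2
Branch 4: length 2, Nim-value = 2
Total Nim-value = XOR of all branch values:
0 XOR 3 = 3
3 XOR 7 = 4
4 XOR 2 = 6
6 XOR 2 = 4
Nim-value of the tree = 4

4


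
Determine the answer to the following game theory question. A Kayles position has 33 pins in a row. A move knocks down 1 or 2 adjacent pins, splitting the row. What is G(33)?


Kayles: a move removes 1 or 2 adjacent pins from a contiguous row.
Removing pins from a row of k leaves two independent rows (a, b) with a + b = k - 1 (one pin) or a + b = k - 2 (two pins); an end removal gives a = 0.
By Sprague-Grundy, G(k) = mex{ G(a) XOR G(b) } over all these splits. G(0) = 0.
G(1): splits (0,0):0^0=0 -> mex({0}) = 1
G(2): splits (0,1):0^1=1 (0,0):0^0=0 -> mex({0, 1}) = 2
G(3): splits (0,2):0^2=2 (1,1):1^1=0 (0,1):0^1=1 -> mex({0, 1, 2}) = 3
G(4): splits (0,3):0^3=3 (1,2):1^2=3 (0,2):0^2=2 (1,1):1^1=0 -> mex({0, 2, 3}) = 1
G(5): splits (0,4):0^1=1 (1,3):1^3=2 (2,2):2^2=0 (0,3):0^3=3 (1,2):1^2=3 -> mex({0, 1, 2, 3}) = 4
G(6) = mex({0, 1, 2, 4}) = 3
G(7) = mex({0, 1, 3, 4, 5}) = 2
G(8) = mex({0, 2, 3, 5, 6}) = 1
G(9) = mex({0, 1, 2, 3, 6, 7}) = 4
G(10) = mex({0, 1, 3, 4, 5, 7}) = 2
G(11) = mex({0, 1, 2, 3, 4, 5}) = 6
G(12) = mex({0, 1, 2, 3, 5, 6, 7}) = 4
G(13) = mex({0, 2, 3, 4, 6, 7}) = 1
G(14) = mex({0, 1, 4, 5, 6, 7}) = 2
G(15) = mex({0, 1, 2, 3, 4, 5, 6}) = 7
G(16) = mex({0, 2, 3, 5, 6, 7}) = 1
G(17) = mex({0, 1, 2, 3, 5, 6, 7}) = 4
G(18) = mex({0, 1, 2, 4, 5, 6}) = 3
G(19) = mex({0, 1, 3, 4, 5, 7}) = 2
G(20) = mex({0, 2, 3, 4, 5, 6, 7}) = 1
G(21) = mex({0, 1, 2, 3, 5, 6, 7}) = 4
G(22) = mex({0, 1, 2, 3, 4, 5, 7}) = 6
G(23) = mex({0, 1, 2, 3, 4, 5, 6}) = 7
G(24) = mex({0, 1, 2, 3, 5, 6, 7}) = 4
G(25) = mex({0, 2, 3, 4, 6, 7}) = 1
G(26) = mex({0, 1, 3, 4, 5, 6, 7}) = 2
G(27) = mex({0, 1, 2, 3, 4, 5, 6, 7}) = 8
G(28) = mex({0, 1, 2, 3, 4, 6, 7, 8}) = 5
G(29) = mex({0, 1, 2, 3, 5, 6, 7, 8, 9}) = 4
G(30) = mex({0, 1, 2, 3, 4, 5, 6, 9, 10}) = 7
G(31) = mex({0, 1, 3, 4, 5, 7, 10, 11}) = 2
G(32) = mex({0, 2, 3, 4, 5, 6, 7, 9, 11}) = 1
G(33) = mex({0, 1, 2, 3, 4, 5, 6, 7, 9, 12}) = 8
Therefore G(33) = 8.

8


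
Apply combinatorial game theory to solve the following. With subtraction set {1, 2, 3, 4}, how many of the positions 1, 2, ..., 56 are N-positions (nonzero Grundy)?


Subtraction set S = {1, 2, 3, 4}, so G(n) = n mod 5.
G(n) = 0 when n is a multiple of 5.
Multiples of 5 in [1, 56]: 11
N-positions (nonzero Grundy) = 56 - 11 = 45

45


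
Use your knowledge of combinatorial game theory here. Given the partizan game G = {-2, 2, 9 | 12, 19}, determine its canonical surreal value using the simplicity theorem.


Left options: {-2, 2, 9}, max = 9
Right options: {12, 19}, min = 12
All options are numbers and max(Left) < min(Right), so by the simplicity theorem the value is the simplest (earliest-born) number strictly between 9 and 12.
Integers 10 through 11 all lie strictly between 9 and 12.
Among integers, the simplest (lowest birthday = smallest |n|; 0 is born on day 0, +-n on day n) is 10.
No non-integer in the interval can be simpler: if x is a non-integer in the interval, then floor(x) or ceil(x) also lies in the interval (the interval contains an integer), and both are proper prefixes of x's sign expansion, i.e. born earlier. So the game value is 10.
Game value = 10

10


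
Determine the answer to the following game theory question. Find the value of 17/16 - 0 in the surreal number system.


x = 17/16, y = 0
Converting to common denominator: 16
x = 17/16, y = 0/16
x - y = 17/16 - 0 = 17/16

17/16


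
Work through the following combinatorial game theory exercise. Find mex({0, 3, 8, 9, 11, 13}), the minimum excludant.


Set = {0, 3, 8, 9, 11, 13}
0 is in the set.
1 is NOT in the set. This is the mex.
mex = 1

1


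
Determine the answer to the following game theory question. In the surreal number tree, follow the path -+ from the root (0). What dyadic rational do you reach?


Sign expansion: -+
Rule: track bounds (lo, hi), initially (-inf, +inf). On '+', the current value becomes lo and we move to the simplest number in (value, hi): value + 1 if hi = +inf, otherwise the midpoint (value + hi)/2. On '-', the current value becomes hi and we move to value - 1 if lo = -inf, otherwise the midpoint (lo + value)/2.
Start at 0.
Step 1: sign = -, move left. Bounds: (-inf, 0). Value = -1
Step 2: sign = +, move right. Bounds: (-1, 0). Value = -1/2
The surreal number with sign expansion -+ is -1/2.

-1/2


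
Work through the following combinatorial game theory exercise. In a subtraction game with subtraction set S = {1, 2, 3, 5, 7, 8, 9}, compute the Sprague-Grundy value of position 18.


The subtraction set is S = {1, 2, 3, 5, 7, 8, 9}.
G(k) = mex{ G(k - s) : s in S, s <= k }. We compute iteratively: G(0) = 0.
G(1) = mex({0}) = 1
G(2) = mex({0, 1}) = 2
G(3) = mex({0, 1, 2}) = 3
G(4) = mex({1, 2, 3}) = 0
G(5) = mex({0, 2, 3}) = 1
G(6) = mex({0, 1, 3}) = 2
G(7) = mex({0, 1, 2}) = 3
G(8) = mex({0, 1, 2, 3}) = 4
G(9) = mex({0, 1, 2, 3, 4}) = 5
G(10) = mex({1, 2, 3, 4, 5}) = 0
G(11) = mex({0, 2, 3, 4, 5}) = 1
G(12) = mex({0, 1, 3, 5}) = 2
G(13) = mex({0, 1, 2, 4}) = 3
G(14) = mex({1, 2, 3, 5}) = 0
G(15) = mex({0, 2, 3, 4}) = 1
G(16) = mex({0, 1, 3, 4, 5}) = 2
G(17) = mex({0, 1, 2, 4, 5}) = 3
G(18) = mex({0, 1, 2, 3, 5}) = 4
Therefore G(18) = 4.

4


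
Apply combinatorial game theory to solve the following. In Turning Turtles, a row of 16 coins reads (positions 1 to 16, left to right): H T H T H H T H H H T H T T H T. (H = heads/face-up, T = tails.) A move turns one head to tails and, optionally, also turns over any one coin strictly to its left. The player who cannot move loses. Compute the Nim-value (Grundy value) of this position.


Coins: H T H T H H T H H H T H T T H T
Key fact: a single head at position k behaves exactly like a Nim heap of size k (turning it to T and optionally flipping a coin at j < k corresponds to moving the heap from k to j, or to 0), and heads combine as a disjunctive sum (two heads at the same place would cancel, matching j XOR j = 0). So the Nim-value is the XOR of the 1-indexed positions of the heads.
Face-up positions (1-indexed): [1, 3, 5, 6, 8, 9, 10, 12, 15]
XOR 0 with 1: 0 XOR 1 = 1
XOR 1 with 3: 1 XOR 3 = 2
XOR 2 with 5: 2 XOR 5 = 7
XOR 7 with 6: 7 XOR 6 = 1
XOR 1 with 8: 1 XOR 8 = 9
XOR 9 with 9: 9 XOR 9 = 0
XOR 0 with 10: 0 XOR 10 = 10
XOR 10 with 12: 10 XOR 12 = 6
XOR 6 with 15: 6 XOR 15 = 9
Nim-value = 9

9


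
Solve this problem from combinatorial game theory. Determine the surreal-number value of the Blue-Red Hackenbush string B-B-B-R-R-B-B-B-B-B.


Edges (from ground): B-B-B-R-R-B-B-B-B-B
By Berlekamp's sign-expansion rule, a Blue-Red Hackenbush stalk has the value of the surreal number whose sign sequence is the edge sequence with B -> + and R -> -.
Sign sequence: +++--+++++
Trace the sign expansion in the surreal number tree, starting from 0:
Edge 1: B (sign +) -> bounds (0, +inf), value = 1
Edge 2: B (sign +) -> bounds (1, +inf), value = 2
Edge 3: B (sign +) -> bounds (2, +inf), value = 3
Edge 4: R (sign -) -> bounds (2, 3), value = 5/2
Edge 5: R (sign -) -> bounds (2, 5/2), value = 9/4
Edge 6: B (sign +) -> bounds (9/4, 5/2), value = 19/8
Edge 7: B (sign +) -> bounds (19/8, 5/2), value = 39/16
Edge 8: B (sign +) -> bounds (39/16, 5/2), value = 79/32
Edge 9: B (sign +) -> bounds (79/32, 5/2), value = 159/64
Edge 10: B (sign +) -> bounds (159/64, 5/2), value = 319/128
Game value = 319/128

319/128


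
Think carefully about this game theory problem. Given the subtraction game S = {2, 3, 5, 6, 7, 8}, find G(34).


The subtraction set is S = {2, 3, 5, 6, 7, 8}.
G(k) = mex{ G(k - s) : s in S, s <= k }. We compute iteratively: G(0) = 0.
G(1) = mex({}) = 0
G(2) = mex({0}) = 1
G(3) = mex({0}) = 1
G(4) = mex({0, 1}) = 2
G(5) = mex({0, 1}) = 2
G(6) = mex({0, 1, 2}) = 3
G(7) = mex({0, 1, 2}) = 3
G(8) = mex({0, 1, 2, 3}) = 4
G(9) = mex({0, 1, 2, 3}) = 4
G(10) = mex({1, 2, 3, 4}) = 0
G(11) = mex({1, 2, 3, 4}) = 0
G(12) = mex({0, 2, 3, 4}) = 1
G(13) = mex({0, 2, 3, 4}) = 1
G(14) = mex({0, 1, 3, 4}) = 2
G(15) = mex({0, 1, 3, 4}) = 2
G(16) = mex({0, 1, 2, 4}) = 3
G(17) = mex({0, 1, 2, 4}) = 3
Observe that G(10)..G(17) = 0, 0, 1, 1, 2, 2, 3, 3 repeats G(0)..G(7) = 0, 0, 1, 1, 2, 2, 3, 3.
For k >= max(S) = 8, G(k) is determined by the previous 8 values G(k-8)..G(k-1); a window of 8 consecutive values has recurred shifted by 10, so by induction G(k + 10) = G(k) for all k >= 0: the sequence is periodic from the start with period 10.
One period: G(0..9) = 0, 0, 1, 1, 2, 2, 3, 3, 4, 4.
34 mod 10 = 4, so G(34) = G(4) = 2.

2


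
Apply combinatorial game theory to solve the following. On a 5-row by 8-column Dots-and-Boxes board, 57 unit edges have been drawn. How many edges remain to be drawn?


Grid: 5 x 8 boxes, i.e. 6 rows and 9 columns of dots.
Horizontal edges: (rows + 1) * cols = 6 * 8 = 48
Vertical edges: rows * (cols + 1) = 5 * 9 = 45
Total edges: 48 + 45 = 93
Edges drawn: 57
Remaining: 93 - 57 = 36

36


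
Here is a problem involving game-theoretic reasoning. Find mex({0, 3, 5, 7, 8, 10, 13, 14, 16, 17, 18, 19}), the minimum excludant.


Set = {0, 3, 5, 7, 8, 10, 13, 14, 16, 17, 18, 19}
0 is in the set.
1 is NOT in the set. This is the mex.
mex = 1

1


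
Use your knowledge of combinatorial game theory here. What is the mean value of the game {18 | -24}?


Game = {18 | -24}, a switch {a | b} with numbers a > b.
Its thermograph has left wall a - t and right wall b + t, which meet at t = (a - b)/2, where both equal (a + b)/2. So the mast (mean value) is at (a + b)/2.
Mean = (18 + (-24))/2 = -6/2 = -3

-3


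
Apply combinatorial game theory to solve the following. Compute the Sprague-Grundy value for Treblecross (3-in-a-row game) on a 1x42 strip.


Treblecross: place X on empty cells; 3-in-a-row wins.
Playing within two cells of an existing X lets the opponent win at once, so sensible play treats the cells i-2..i+2 around each X as dead. The player left with no safe cell loses, so this is a normal-play take-away game on strips of safe cells.
Placing X at cell i (0-indexed) of a strip of k safe cells leaves independent strips of sizes max(0, i-2) and max(0, k-i-3). Hence G(k) = mex{ G(max(0,i-2)) XOR G(max(0,k-i-3)) : 0 <= i < k }, with G(0) = 0.
G(1): splits (0,0):0^0=0 -> mex({0}) = 1
G(2): splits (0,0):0^0=0 -> mex({0}) = 1
G(3): splits (0,0):0^0=0 -> mex({0}) = 1
G(4): splits (0,1):0^1=1 (0,0):0^0=0 -> mex({0, 1}) = 2
G(5): splits (0,2):0^1=1 (0,1):0^1=1 (0,0):0^0=0 -> mex({0, 1}) = 2
G(6) = mex({1}) = 0
G(7) = mex({0, 1, 2}) = 3
G(8) = mex({0, 1, 2}) = 3
G(9) = mex({0, 2}) = 1
G(10) = mex({0, 2, 3}) = 1
G(11) = mex({0, 3}) = 1
G(12) = mex({1, 3}) = 0
G(13) = mex({0, 1, 2, 3}) = 4
G(14) = mex({0, 1, 2}) = 3
G(15) = mex({0, 1, 2}) = 3
G(16) = mex({0, 1, 2, 4}) = 3
G(17) = mex({0, 1, 3, 4}) = 2
G(18) = mex({0, 1, 3, 4}) = 2
G(19) = mex({0, 1, 3, 5}) = 2
G(20) = mex({0, 1, 2, 3, 5}) = 4
G(21) = mex({0, 1, 2, 3, 5}) = 4
G(22) = mex({1, 2, 6}) = 0
G(23) = mex({0, 1, 2, 3, 4, 6}) = 5
G(24) = mex({0, 1, 2, 3, 4}) = 5
G(25) = mex({0, 1, 3, 4, 7}) = 2
G(26) = mex({0, 1, 3, 4, 5, 7}) = 2
G(27) = mex({0, 1, 3, 5}) = 2
G(28) = mex({0, 1, 2, 5}) = 3
G(29) = mex({0, 1, 2, 4, 5, 6}) = 3
G(30) = mex({1, 2, 4, 6}) = 0
G(31) = mex({0, 1, 2, 3, 4, 6}) = 5
G(32) = mex({1, 2, 3, 4, 7}) = 0
G(33) = mex({0, 3, 7}) = 1
G(34) = mex({0, 2, 3, 5, 7}) = 1
G(35) = mex({0, 2, 3, 5, 6}) = 1
G(36) = mex({0, 1, 2, 5, 6}) = 3
G(37) = mex({0, 1, 2, 4, 5, 6}) = 3
G(38) = mex({0, 1, 2, 4}) = 3
G(39) = mex({0, 1, 2, 3, 4, 7}) = 5
G(40) = mex({0, 1, 2, 3, 4, 5, 7}) = 6
G(41) = mex({0, 1, 2, 3, 5, 7}) = 4
G(42) = mex({0, 1, 2, 3, 5, 6, 7}) = 4
Therefore G(42) = 4.

4


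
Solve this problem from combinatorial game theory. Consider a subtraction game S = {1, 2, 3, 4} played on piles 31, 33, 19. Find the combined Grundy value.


Subtraction set: {1, 2, 3, 4}
For this subtraction set, G(n) = n mod 5 (period = max + 1 = 5).
Pile 1 (size 31): G(31) = 31 mod 5 = 1
Pile 2 (size 33): G(33) = 33 mod 5 = 3
Pile 3 (size 19): G(19) = 19 mod 5 = 4
Total Grundy value = XOR of all: 1 XOR 3 XOR 4 = 6

6


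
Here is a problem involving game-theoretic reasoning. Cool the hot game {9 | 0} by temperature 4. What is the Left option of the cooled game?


Original game: {9 | 0} (a switch {a | b} with a > b).
Cooling by t (for t below the temperature (a - b)/2 = 9/2) taxes each move by t: {a | b} cooled by t is {a - t | b + t}.
Cooling amount: t = 4
Cooled Left option: 9 - 4 = 5
Cooled Right option: 0 + 4 = 4
Cooled game: {5 | 4}
Left option = 5

5


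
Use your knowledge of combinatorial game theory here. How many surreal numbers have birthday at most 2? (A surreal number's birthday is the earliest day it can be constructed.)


Day 0: {|} = 0 is born. Count = 1.
Day n: the number of surreal numbers born by day n is 2^(n+1) - 1.
By day 0: 2^1 - 1 = 1
By day 1: 2^2 - 1 = 3
By day 2: 2^3 - 1 = 7
By day 2: 7 surreal numbers.

7


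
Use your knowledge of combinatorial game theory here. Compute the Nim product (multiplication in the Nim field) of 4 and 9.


Nim multiplication is bilinear over XOR: (u XOR v) * w = (u*w) XOR (v*w).
So we split each operand into its bit components and XOR the pairwise Nim products.
4 = 4 (as XOR of powers of 2).
9 = 1 + 8 (as XOR of powers of 2).
Using the standard Nim-product table on single bits:
  2*2 = 3,   2*4 = 8,   2*8 = 12,
  4*4 = 6,   4*8 = 11,  8*8 = 13,
and  1*x = x (identity), k*l = l*k (commutative).
Pairwise Nim products:
  4 * 1 = 4
  4 * 8 = 11
XOR them: 4 XOR 11 = 15.
Result: 4 * 9 = 15 (in Nim).

15


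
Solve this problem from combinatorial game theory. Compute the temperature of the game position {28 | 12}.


The game is {28 | 12}, a switch {a | b} with numbers a > b.
Cooling {a | b} by t gives {a - t | b + t}, which stops being hot when a - t = b + t, i.e. at t = (a - b)/2. So the temperature of a switch is (a - b)/2.
Temperature = (Left option - Right option) / 2
= (28 - (12)) / 2
= 16 / 2
= 8

8


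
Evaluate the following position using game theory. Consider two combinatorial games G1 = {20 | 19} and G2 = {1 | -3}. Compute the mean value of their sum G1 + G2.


G1 = {20 | 19}, G2 = {1 | -3}
Each is a switch {a | b} with numbers a > b; its mean value is (a + b)/2, and mean value is additive over game sums: m(G1 + G2) = m(G1) + m(G2).
Mean of G1 = (20 + (19))/2 = 39/2 = 39/2
Mean of G2 = (1 + (-3))/2 = -2/2 = -1
Mean of G1 + G2 = 39/2 + -1 = 37/2

37/2


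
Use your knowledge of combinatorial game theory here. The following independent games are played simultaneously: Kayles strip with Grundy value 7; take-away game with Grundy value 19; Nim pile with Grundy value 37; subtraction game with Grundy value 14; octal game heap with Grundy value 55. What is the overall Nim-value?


By the Sprague-Grundy theorem, the Grundy value of a sum of games is the XOR of individual Grundy values.
Kayles strip: Grundy value = 7. Running XOR: 0 XOR 7 = 7
take-away game: Grundy value = 19. Running XOR: 7 XOR 19 = 20
Nim pile: Grundy value = 37. Running XOR: 20 XOR 37 = 49
subtraction game: Grundy value = 14. Running XOR: 49 XOR 14 = 63
octal game heap: Grundy value = 55. Running XOR: 63 XOR 55 = 8
The combined Grundy value is 8.

8


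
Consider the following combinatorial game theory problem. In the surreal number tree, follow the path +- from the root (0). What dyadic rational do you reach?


Sign expansion: +-
Rule: track bounds (lo, hi), initially (-inf, +inf). On '+', the current value becomes lo and we move to the simplest number in (value, hi): value + 1 if hi = +inf, otherwise the midpoint (value + hi)/2. On '-', the current value becomes hi and we move to value - 1 if lo = -inf, otherwise the midpoint (lo + value)/2.
Start at 0.
Step 1: sign = +, move right. Bounds: (0, +inf). Value = 1
Step 2: sign = -, move left. Bounds: (0, 1). Value = 1/2
The surreal number with sign expansion +- is 1/2.

1/2


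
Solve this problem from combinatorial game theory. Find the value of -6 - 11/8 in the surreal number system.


x = -6, y = 11/8
Converting to common denominator: 8
x = -48/8, y = 11/8
x - y = -6 - 11/8 = -59/8

-59/8


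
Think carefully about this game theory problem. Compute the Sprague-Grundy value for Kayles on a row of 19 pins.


Kayles: a move removes 1 or 2 adjacent pins from a contiguous row.
Removing pins from a row of k leaves two independent rows (a, b) with a + b = k - 1 (one pin) or a + b = k - 2 (two pins); an end removal gives a = 0.
By Sprague-Grundy, G(k) = mex{ G(a) XOR G(b) } over all these splits. G(0) = 0.
G(1): splits (0,0):0^0=0 -> mex({0}) = 1
G(2): splits (0,1):0^1=1 (0,0):0^0=0 -> mex({0, 1}) = 2
G(3): splits (0,2):0^2=2 (1,1):1^1=0 (0,1):0^1=1 -> mex({0, 1, 2}) = 3
G(4): splits (0,3):0^3=3 (1,2):1^2=3 (0,2):0^2=2 (1,1):1^1=0 -> mex({0, 2, 3}) = 1
G(5): splits (0,4):0^1=1 (1,3):1^3=2 (2,2):2^2=0 (0,3):0^3=3 (1,2):1^2=3 -> mex({0, 1, 2, 3}) = 4
G(6) = mex({0, 1, 2, 4}) = 3
G(7) = mex({0, 1, 3, 4, 5}) = 2
G(8) = mex({0, 2, 3, 5, 6}) = 1
G(9) = mex({0, 1, 2, 3, 6, 7}) = 4
G(10) = mex({0, 1, 3, 4, 5, 7}) = 2
G(11) = mex({0, 1, 2, 3, 4, 5}) = 6
G(12) = mex({0, 1, 2, 3, 5, 6, 7}) = 4
G(13) = mex({0, 2, 3, 4, 6, 7}) = 1
G(14) = mex({0, 1, 4, 5, 6, 7}) = 2
G(15) = mex({0, 1, 2, 3, 4, 5, 6}) = 7
G(16) = mex({0, 2, 3, 5, 6, 7}) = 1
G(17) = mex({0, 1, 2, 3, 5, 6, 7}) = 4
G(18) = mex({0, 1, 2, 4, 5, 6}) = 3
G(19) = mex({0, 1, 3, 4, 5, 7}) = 2
Therefore G(19) = 2.

2


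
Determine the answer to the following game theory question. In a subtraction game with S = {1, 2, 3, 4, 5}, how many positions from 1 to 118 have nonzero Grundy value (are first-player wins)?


Subtraction set S = {1, 2, 3, 4, 5}, so G(n) = n mod 6.
G(n) = 0 when n is a multiple of 6.
Multiples of 6 in [1, 118]: 19
N-positions (nonzero Grundy) = 118 - 19 = 99

99


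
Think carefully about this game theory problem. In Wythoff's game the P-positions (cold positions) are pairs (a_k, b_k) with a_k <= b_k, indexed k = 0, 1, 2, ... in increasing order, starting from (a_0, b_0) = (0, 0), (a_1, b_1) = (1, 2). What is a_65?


By Wythoff's theorem, a_k = floor(k * phi) and b_k = floor(k * phi^2) = a_k + k, where phi = (1 + sqrt(5))/2 is the golden ratio.
phi = (1 + sqrt(5))/2 = 1.618034
k = 65
k * phi = 65 * 1.618034 = 105.172209
a_65 = floor(k * phi) = 105

105


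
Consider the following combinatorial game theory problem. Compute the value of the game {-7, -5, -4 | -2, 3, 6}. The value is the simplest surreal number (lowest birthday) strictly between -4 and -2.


Left options: {-7, -5, -4}, max = -4
Right options: {-2, 3, 6}, min = -2
All options are numbers and max(Left) < min(Right), so by the simplicity theorem the value is the simplest (earliest-born) number strictly between -4 and -2.
The only integer strictly between -4 and -2 is -3.
No non-integer in the interval can be simpler: if x is a non-integer in the interval, then floor(x) or ceil(x) also lies in the interval (the interval contains an integer), and both are proper prefixes of x's sign expansion, i.e. born earlier. So the game value is -3.
Game value = -3

-3


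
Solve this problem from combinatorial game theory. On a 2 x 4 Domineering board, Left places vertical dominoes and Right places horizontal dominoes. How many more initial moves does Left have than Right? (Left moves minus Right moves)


Board is 2 x 4 (rows x cols).
Left (vertical) placements: (rows-1) * cols = 1 * 4 = 4
Right (horizontal) placements: rows * (cols-1) = 2 * 3 = 6
Advantage = Left - Right = 4 - 6 = -2

-2


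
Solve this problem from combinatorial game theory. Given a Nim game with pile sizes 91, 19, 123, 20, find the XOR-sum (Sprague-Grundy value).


We need the XOR (exclusive or) of all pile sizes.
After XOR-ing pile 1 (size 91): 0 XOR 91 = 91
After XOR-ing pile 2 (size 19): 91 XOR 19 = 72
After XOR-ing pile 3 (size 123): 72 XOR 123 = 51
After XOR-ing pile 4 (size 20): 51 XOR 20 = 39
The Nim-value of this position is 39.

39


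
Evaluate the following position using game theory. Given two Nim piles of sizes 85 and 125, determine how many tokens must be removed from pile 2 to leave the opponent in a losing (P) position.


Piles: 85 and 125
Current XOR: 85 XOR 125 = 40 (non-zero, so this is an N-position).
To make the XOR zero, we need to find a move that balances the piles.
For pile 2 (size 125): target = 125 XOR 40 = 85
We reduce pile 2 from 125 to 85.
Tokens removed: 125 - 85 = 40
Verification: 85 XOR 85 = 0

40


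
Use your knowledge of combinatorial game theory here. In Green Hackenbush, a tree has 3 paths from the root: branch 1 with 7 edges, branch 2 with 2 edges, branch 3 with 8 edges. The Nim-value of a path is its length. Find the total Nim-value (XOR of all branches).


The tree has 3 branches from the ground vertex.
In Green Hackenbush, the Nim-value of a simple path of length k is k.
Branch 1: length 7, Nim-value = 7
Branch 2: length 2, Nim-value = 2
Branch 3: length 8, Nim-value = 8
Total Nim-value = XOR of all branch values:
0 XOR 7 = 7
7 XOR 2 = 5
5 XOR 8 = 13
Nim-value of the tree = 13

13


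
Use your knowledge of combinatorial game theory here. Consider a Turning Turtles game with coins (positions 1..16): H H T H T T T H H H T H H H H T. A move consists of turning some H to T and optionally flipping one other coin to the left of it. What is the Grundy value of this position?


Coins: H H T H T T T H H H T H H H H T
Key fact: a single head at position k behaves exactly like a Nim heap of size k (turning it to T and optionally flipping a coin at j < k corresponds to moving the heap from k to j, or to 0), and heads combine as a disjunctive sum (two heads at the same place would cancel, matching j XOR j = 0). So the Nim-value is the XOR of the 1-indexed positions of the heads.
Face-up positions (1-indexed): [1, 2, 4, 8, 9, 10, 12, 13, 14, 15]
XOR 0 with 1: 0 XOR 1 = 1
XOR 1 with 2: 1 XOR 2 = 3
XOR 3 with 4: 3 XOR 4 = 7
XOR 7 with 8: 7 XOR 8 = 15
XOR 15 with 9: 15 XOR 9 = 6
XOR 6 with 10: 6 XOR 10 = 12
XOR 12 with 12: 12 XOR 12 = 0
XOR 0 with 13: 0 XOR 13 = 13
XOR 13 with 14: 13 XOR 14 = 3
XOR 3 with 15: 3 XOR 15 = 12
Nim-value = 12

12


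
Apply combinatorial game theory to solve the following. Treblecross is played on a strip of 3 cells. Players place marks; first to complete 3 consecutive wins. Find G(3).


Treblecross: place X on empty cells; 3-in-a-row wins.
Playing within two cells of an existing X lets the opponent win at once, so sensible play treats the cells i-2..i+2 around each X as dead. The player left with no safe cell loses, so this is a normal-play take-away game on strips of safe cells.
Placing X at cell i (0-indexed) of a strip of k safe cells leaves independent strips of sizes max(0, i-2) and max(0, k-i-3). Hence G(k) = mex{ G(max(0,i-2)) XOR G(max(0,k-i-3)) : 0 <= i < k }, with G(0) = 0.
G(1): splits (0,0):0^0=0 -> mex({0}) = 1
G(2): splits (0,0):0^0=0 -> mex({0}) = 1
G(3): splits (0,0):0^0=0 -> mex({0}) = 1
Therefore G(3) = 1.

1


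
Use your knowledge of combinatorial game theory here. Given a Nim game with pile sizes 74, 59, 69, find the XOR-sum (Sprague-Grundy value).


We need the XOR (exclusive or) of all pile sizes.
After XOR-ing pile 1 (size 74): 0 XOR 74 = 74
After XOR-ing pile 2 (size 59): 74 XOR 59 = 113
After XOR-ing pile 3 (size 69): 113 XOR 69 = 52
The Nim-value of this position is 52.

52


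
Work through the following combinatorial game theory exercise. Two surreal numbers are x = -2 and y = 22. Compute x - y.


x = -2, y = 22
x - y = -2 - 22 = -24

-24


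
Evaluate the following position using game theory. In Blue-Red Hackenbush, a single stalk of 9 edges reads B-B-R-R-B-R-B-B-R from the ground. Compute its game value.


Edges (from ground): B-B-R-R-B-R-B-B-R
By Berlekamp's sign-expansion rule, a Blue-Red Hackenbush stalk has the value of the surreal number whose sign sequence is the edge sequence with B -> + and R -> -.
Sign sequence: ++--+-++-
Trace the sign expansion in the surreal number tree, starting from 0:
Edge 1: B (sign +) -> bounds (0, +inf), value = 1
Edge 2: B (sign +) -> bounds (1, +inf), value = 2
Edge 3: R (sign -) -> bounds (1, 2), value = 3/2
Edge 4: R (sign -) -> bounds (1, 3/2), value = 5/4
Edge 5: B (sign +) -> bounds (5/4, 3/2), value = 11/8
Edge 6: R (sign -) -> bounds (5/4, 11/8), value = 21/16
Edge 7: B (sign +) -> bounds (21/16, 11/8), value = 43/32
Edge 8: B (sign +) -> bounds (43/32, 11/8), value = 87/64
Edge 9: R (sign -) -> bounds (43/32, 87/64), value = 173/128
Game value = 173/128

173/128


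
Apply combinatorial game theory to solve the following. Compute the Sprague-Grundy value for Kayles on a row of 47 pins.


Kayles: a move removes 1 or 2 adjacent pins from a contiguous row.
Removing pins from a row of k leaves two independent rows (a, b) with a + b = k - 1 (one pin) or a + b = k - 2 (two pins); an end removal gives a = 0.
By Sprague-Grundy, G(k) = mex{ G(a) XOR G(b) } over all these splits. G(0) = 0.
G(1): splits (0,0):0^0=0 -> mex({0}) = 1
G(2): splits (0,1):0^1=1 (0,0):0^0=0 -> mex({0, 1}) = 2
G(3): splits (0,2):0^2=2 (1,1):1^1=0 (0,1):0^1=1 -> mex({0, 1, 2}) = 3
G(4): splits (0,3):0^3=3 (1,2):1^2=3 (0,2):0^2=2 (1,1):1^1=0 -> mex({0, 2, 3}) = 1
G(5): splits (0,4):0^1=1 (1,3):1^3=2 (2,2):2^2=0 (0,3):0^3=3 (1,2):1^2=3 -> mex({0, 1, 2, 3}) = 4
G(6) = mex({0, 1, 2, 4}) = 3
G(7) = mex({0, 1, 3, 4, 5}) = 2
G(8) = mex({0, 2, 3, 5, 6}) = 1
G(9) = mex({0, 1, 2, 3, 6, 7}) = 4
G(10) = mex({0, 1, 3, 4, 5, 7}) = 2
G(11) = mex({0, 1, 2, 3, 4, 5}) = 6
G(12) = mex({0, 1, 2, 3, 5, 6, 7}) = 4
G(13) = mex({0, 2, 3, 4, 6, 7}) = 1
G(14) = mex({0, 1, 4, 5, 6, 7}) = 2
G(15) = mex({0, 1, 2, 3, 4, 5, 6}) = 7
G(16) = mex({0, 2, 3, 5, 6, 7}) = 1
G(17) = mex({0, 1, 2, 3, 5, 6, 7}) = 4
G(18) = mex({0, 1, 2, 4, 5, 6}) = 3
G(19) = mex({0, 1, 3, 4, 5, 7}) = 2
G(20) = mex({0, 2, 3, 4, 5, 6, 7}) = 1
G(21) = mex({0, 1, 2, 3, 5, 6, 7}) = 4
G(22) = mex({0, 1, 2, 3, 4, 5, 7}) = 6
G(23) = mex({0, 1, 2, 3, 4, 5, 6}) = 7
G(24) = mex({0, 1, 2, 3, 5, 6, 7}) = 4
G(25) = mex({0, 2, 3, 4, 6, 7}) = 1
G(26) = mex({0, 1, 3, 4, 5, 6, 7}) = 2
G(27) = mex({0, 1, 2, 3, 4, 5, 6, 7}) = 8
G(28) = mex({0, 1, 2, 3, 4, 6, 7, 8}) = 5
G(29) = mex({0, 1, 2, 3, 5, 6, 7, 8, 9}) = 4
G(30) = mex({0, 1, 2, 3, 4, 5, 6, 9, 10}) = 7
G(31) = mex({0, 1, 3, 4, 5, 7, 10, 11}) = 2
G(32) = mex({0, 2, 3, 4, 5, 6, 7, 9, 11}) = 1
G(33) = mex({0, 1, 2, 3, 4, 5, 6, 7, 9, 12}) = 8
G(34) = mex({0, 1, 2, 3, 4, 5, 7, 8, 11, 12}) = 6
G(35) = mex({0, 1, 2, 3, 4, 5, 6, 8, 9, 10, 11}) = 7
G(36) = mex({0, 1, 2, 3, 5, 6, 7, 9, 10}) = 4
G(37) = mex({0, 2, 3, 4, 6, 7, 9, 10, 11, 12}) = 1
G(38) = mex({0, 1, 3, 4, 5, 6, 7, 9, 10, 11, 12}) = 2
G(39) = mex({0, 1, 2, 4, 5, 6, 7, 9, 10, 12, 14}) = 3
G(40) = mex({0, 2, 3, 4, 6, 7, 11, 12, 14}) = 1
G(41) = mex({0, 1, 2, 3, 5, 6, 7, 9, 10, 11, 12}) = 4
G(42) = mex({0, 1, 2, 3, 4, 5, 6, 9, 10}) = 7
G(43) = mex({0, 1, 3, 4, 5, 7, 9, 10, 12, 15}) = 2
G(44) = mex({0, 2, 3, 4, 5, 6, 7, 9, 10, 12, 15}) = 1
G(45) = mex({0, 1, 2, 3, 4, 5, 6, 7, 9, 10, 12, 14}) = 8
G(46) = mex({0, 1, 3, 4, 5, 7, 8, 11, 12, 14}) = 2
G(47) = mex({0, 1, 2, 3, 4, 5, 6, 8, 9, 10, 11, 12}) = 7
Therefore G(47) = 7.

7
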